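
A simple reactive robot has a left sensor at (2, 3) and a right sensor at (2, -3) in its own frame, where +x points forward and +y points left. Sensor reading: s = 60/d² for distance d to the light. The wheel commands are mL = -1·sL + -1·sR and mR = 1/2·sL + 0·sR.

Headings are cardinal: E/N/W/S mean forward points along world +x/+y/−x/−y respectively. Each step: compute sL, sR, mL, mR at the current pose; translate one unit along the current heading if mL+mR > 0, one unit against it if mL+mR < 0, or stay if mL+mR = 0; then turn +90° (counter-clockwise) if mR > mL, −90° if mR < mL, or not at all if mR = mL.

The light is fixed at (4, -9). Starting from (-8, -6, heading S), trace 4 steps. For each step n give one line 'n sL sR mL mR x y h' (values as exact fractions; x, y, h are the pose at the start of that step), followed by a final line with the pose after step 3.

0 30/41 30/113 -4620/4633 15/41 -8 -6 S
1 60/149 60/101 -15000/15049 30/149 -8 -5 E
2 15/73 15/34 -1605/2482 15/146 -9 -5 N
3 4/15 20/87 -72/145 2/15 -9 -6 W
final -8 -6 S

n=0: pose=(-8,-6,S); sL=30/41, sR=30/113; mL=-4620/4633, mR=15/41; mL+mR=-2925/4633 → advance -1; mR−mL=6315/4633 → turn +1·90°
n=1: pose=(-8,-5,E); sL=60/149, sR=60/101; mL=-15000/15049, mR=30/149; mL+mR=-11970/15049 → advance -1; mR−mL=18030/15049 → turn +1·90°
n=2: pose=(-9,-5,N); sL=15/73, sR=15/34; mL=-1605/2482, mR=15/146; mL+mR=-675/1241 → advance -1; mR−mL=930/1241 → turn +1·90°
n=3: pose=(-9,-6,W); sL=4/15, sR=20/87; mL=-72/145, mR=2/15; mL+mR=-158/435 → advance -1; mR−mL=274/435 → turn +1·90°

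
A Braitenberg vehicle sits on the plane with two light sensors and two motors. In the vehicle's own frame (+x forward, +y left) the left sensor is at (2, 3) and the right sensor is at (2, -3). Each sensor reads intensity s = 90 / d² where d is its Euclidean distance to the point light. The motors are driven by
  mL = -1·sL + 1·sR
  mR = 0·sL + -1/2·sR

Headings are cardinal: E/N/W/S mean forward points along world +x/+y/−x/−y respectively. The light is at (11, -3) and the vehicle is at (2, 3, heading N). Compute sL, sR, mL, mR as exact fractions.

left sensor world pos  = (-1, 5); dL² = 208
right sensor world pos = (5, 5); dR² = 100
sL = 90/208 = 45/104
sR = 90/100 = 9/10
mL = -1·sL + 1·sR = 243/520
mR = 0·sL + -1/2·sR = -9/20

45/104 9/10 243/520 -9/20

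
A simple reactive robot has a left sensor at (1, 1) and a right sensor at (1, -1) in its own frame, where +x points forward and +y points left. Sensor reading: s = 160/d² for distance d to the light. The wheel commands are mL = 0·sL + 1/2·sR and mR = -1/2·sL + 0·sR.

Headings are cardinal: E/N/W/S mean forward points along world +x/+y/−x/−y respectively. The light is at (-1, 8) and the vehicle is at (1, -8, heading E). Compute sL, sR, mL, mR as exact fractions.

80/117 80/149 40/149 -40/117

left sensor world pos  = (2, -7); dL² = 234
right sensor world pos = (2, -9); dR² = 298
sL = 160/234 = 80/117
sR = 160/298 = 80/149
mL = 0·sL + 1/2·sR = 40/149
mR = -1/2·sL + 0·sR = -40/117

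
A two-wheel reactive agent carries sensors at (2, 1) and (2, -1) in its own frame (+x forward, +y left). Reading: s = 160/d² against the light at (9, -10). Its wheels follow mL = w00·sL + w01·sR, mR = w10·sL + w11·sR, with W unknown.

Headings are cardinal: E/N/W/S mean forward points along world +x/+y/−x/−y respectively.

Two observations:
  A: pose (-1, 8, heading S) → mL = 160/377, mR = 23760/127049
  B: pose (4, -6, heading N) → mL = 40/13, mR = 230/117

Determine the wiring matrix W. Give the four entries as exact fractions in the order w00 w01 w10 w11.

0 1 -1/2 1

obs A: pose=(-1,8,S) → sL=160/337, sR=160/377, mL=160/377, mR=23760/127049
obs B: pose=(4,-6,N) → sL=20/9, sR=40/13, mL=40/13, mR=230/117
sensor matrix S = [[160/337, 160/377], [20/9, 40/13]]; det S = 592000/1143441
solve [mL_A; mL_B] = S·[w00; w01] and [mR_A; mR_B] = S·[w10; w11]:
  w00 = 0, w01 = 1, w10 = -1/2, w11 = 1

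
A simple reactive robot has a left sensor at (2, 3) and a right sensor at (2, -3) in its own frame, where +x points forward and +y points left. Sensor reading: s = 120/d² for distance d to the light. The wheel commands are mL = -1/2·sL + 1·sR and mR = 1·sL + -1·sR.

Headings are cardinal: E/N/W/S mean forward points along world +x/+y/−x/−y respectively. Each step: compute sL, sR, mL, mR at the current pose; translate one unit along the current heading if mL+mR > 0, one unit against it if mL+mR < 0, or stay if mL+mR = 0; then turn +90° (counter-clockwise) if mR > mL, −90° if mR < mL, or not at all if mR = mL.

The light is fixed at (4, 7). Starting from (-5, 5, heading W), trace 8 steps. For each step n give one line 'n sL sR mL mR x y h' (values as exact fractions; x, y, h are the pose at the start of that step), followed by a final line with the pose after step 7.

0 60/73 60/61 2550/4453 -720/4453 -5 5 W
1 120/169 120/49 17340/8281 -14400/8281 -6 5 N
2 30/17 3/2 21/34 9/34 -6 6 E
3 8/3 40/51 -28/51 32/17 -5 6 S
4 12/5 60/37 78/185 144/185 -5 5 E
5 120/121 24/5 2604/605 -2304/605 -4 5 N
6 3 30/13 21/26 9/13 -4 6 E
7 24/5 120/109 -708/545 2016/545 -3 6 S
final -3 5 E

n=0: pose=(-5,5,W); sL=60/73, sR=60/61; mL=2550/4453, mR=-720/4453; mL+mR=30/73 → advance +1; mR−mL=-3270/4453 → turn -1·90°
n=1: pose=(-6,5,N); sL=120/169, sR=120/49; mL=17340/8281, mR=-14400/8281; mL+mR=60/169 → advance +1; mR−mL=-31740/8281 → turn -1·90°
n=2: pose=(-6,6,E); sL=30/17, sR=3/2; mL=21/34, mR=9/34; mL+mR=15/17 → advance +1; mR−mL=-6/17 → turn -1·90°
n=3: pose=(-5,6,S); sL=8/3, sR=40/51; mL=-28/51, mR=32/17; mL+mR=4/3 → advance +1; mR−mL=124/51 → turn +1·90°
n=4: pose=(-5,5,E); sL=12/5, sR=60/37; mL=78/185, mR=144/185; mL+mR=6/5 → advance +1; mR−mL=66/185 → turn +1·90°
n=5: pose=(-4,5,N); sL=120/121, sR=24/5; mL=2604/605, mR=-2304/605; mL+mR=60/121 → advance +1; mR−mL=-4908/605 → turn -1·90°
n=6: pose=(-4,6,E); sL=3, sR=30/13; mL=21/26, mR=9/13; mL+mR=3/2 → advance +1; mR−mL=-3/26 → turn -1·90°
n=7: pose=(-3,6,S); sL=24/5, sR=120/109; mL=-708/545, mR=2016/545; mL+mR=12/5 → advance +1; mR−mL=2724/545 → turn +1·90°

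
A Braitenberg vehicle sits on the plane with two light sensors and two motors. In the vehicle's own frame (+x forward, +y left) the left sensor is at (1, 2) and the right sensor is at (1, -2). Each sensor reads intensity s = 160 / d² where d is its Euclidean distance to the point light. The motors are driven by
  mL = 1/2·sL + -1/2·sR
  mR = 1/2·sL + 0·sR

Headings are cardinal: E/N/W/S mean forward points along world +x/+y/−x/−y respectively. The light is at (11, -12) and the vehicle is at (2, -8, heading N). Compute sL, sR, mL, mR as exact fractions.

left sensor world pos  = (0, -7); dL² = 146
right sensor world pos = (4, -7); dR² = 74
sL = 160/146 = 80/73
sR = 160/74 = 80/37
mL = 1/2·sL + -1/2·sR = -1440/2701
mR = 1/2·sL + 0·sR = 40/73

80/73 80/37 -1440/2701 40/73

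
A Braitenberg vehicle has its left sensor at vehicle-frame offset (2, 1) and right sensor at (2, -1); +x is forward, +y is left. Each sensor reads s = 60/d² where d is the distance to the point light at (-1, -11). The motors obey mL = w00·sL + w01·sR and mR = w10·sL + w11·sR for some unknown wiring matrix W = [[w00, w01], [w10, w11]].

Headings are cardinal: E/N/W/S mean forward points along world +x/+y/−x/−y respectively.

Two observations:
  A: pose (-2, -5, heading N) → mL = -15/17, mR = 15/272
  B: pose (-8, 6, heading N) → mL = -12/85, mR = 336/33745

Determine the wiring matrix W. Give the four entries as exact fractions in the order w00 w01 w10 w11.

obs A: pose=(-2,-5,N) → sL=15/17, sR=15/16, mL=-15/17, mR=15/272
obs B: pose=(-8,6,N) → sL=12/85, sR=60/397, mL=-12/85, mR=336/33745
sensor matrix S = [[15/17, 15/16], [12/85, 60/397]]; det S = 27/26996
solve [mL_A; mL_B] = S·[w00; w01] and [mR_A; mR_B] = S·[w10; w11]:
  w00 = -1, w01 = 0, w10 = -1, w11 = 1

-1 0 -1 1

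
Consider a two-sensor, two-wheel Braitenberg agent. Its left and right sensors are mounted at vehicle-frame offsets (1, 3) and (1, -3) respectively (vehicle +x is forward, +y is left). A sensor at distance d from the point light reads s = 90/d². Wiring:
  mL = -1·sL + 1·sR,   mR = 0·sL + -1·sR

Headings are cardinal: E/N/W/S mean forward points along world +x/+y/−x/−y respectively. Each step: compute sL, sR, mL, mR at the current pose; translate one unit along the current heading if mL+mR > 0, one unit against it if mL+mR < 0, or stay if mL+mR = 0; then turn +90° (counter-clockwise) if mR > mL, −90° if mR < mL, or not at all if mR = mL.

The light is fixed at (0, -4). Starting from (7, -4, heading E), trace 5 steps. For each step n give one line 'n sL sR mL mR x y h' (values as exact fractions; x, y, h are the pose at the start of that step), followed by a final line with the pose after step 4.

0 90/73 90/73 0 -90/73 7 -4 E
1 45/41 9 324/41 -9 6 -4 S
2 90/29 90/41 -1080/1189 -90/41 6 -3 W
3 9/2 45/52 -189/52 -45/52 7 -3 N
4 2 2 0 -2 7 -4 W
final 8 -4 N

n=0: pose=(7,-4,E); sL=90/73, sR=90/73; mL=0, mR=-90/73; mL+mR=-90/73 → advance -1; mR−mL=-90/73 → turn -1·90°
n=1: pose=(6,-4,S); sL=45/41, sR=9; mL=324/41, mR=-9; mL+mR=-45/41 → advance -1; mR−mL=-693/41 → turn -1·90°
n=2: pose=(6,-3,W); sL=90/29, sR=90/41; mL=-1080/1189, mR=-90/41; mL+mR=-90/29 → advance -1; mR−mL=-1530/1189 → turn -1·90°
n=3: pose=(7,-3,N); sL=9/2, sR=45/52; mL=-189/52, mR=-45/52; mL+mR=-9/2 → advance -1; mR−mL=36/13 → turn +1·90°
n=4: pose=(7,-4,W); sL=2, sR=2; mL=0, mR=-2; mL+mR=-2 → advance -1; mR−mL=-2 → turn -1·90°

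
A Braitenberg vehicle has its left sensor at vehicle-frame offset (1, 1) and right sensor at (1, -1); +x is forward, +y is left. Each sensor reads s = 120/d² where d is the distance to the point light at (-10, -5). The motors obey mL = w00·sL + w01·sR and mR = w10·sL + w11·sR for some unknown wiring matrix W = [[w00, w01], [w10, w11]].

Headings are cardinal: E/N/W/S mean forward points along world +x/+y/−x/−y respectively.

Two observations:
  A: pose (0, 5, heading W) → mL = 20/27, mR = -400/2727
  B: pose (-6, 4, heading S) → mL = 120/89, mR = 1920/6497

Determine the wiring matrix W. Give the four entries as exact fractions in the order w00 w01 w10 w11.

obs A: pose=(0,5,W) → sL=20/27, sR=60/101, mL=20/27, mR=-400/2727
obs B: pose=(-6,4,S) → sL=120/89, sR=120/73, mL=120/89, mR=1920/6497
sensor matrix S = [[20/27, 60/101], [120/89, 120/73]]; det S = 2460800/5905773
solve [mL_A; mL_B] = S·[w00; w01] and [mR_A; mR_B] = S·[w10; w11]:
  w00 = 1, w01 = 0, w10 = -1, w11 = 1

1 0 -1 1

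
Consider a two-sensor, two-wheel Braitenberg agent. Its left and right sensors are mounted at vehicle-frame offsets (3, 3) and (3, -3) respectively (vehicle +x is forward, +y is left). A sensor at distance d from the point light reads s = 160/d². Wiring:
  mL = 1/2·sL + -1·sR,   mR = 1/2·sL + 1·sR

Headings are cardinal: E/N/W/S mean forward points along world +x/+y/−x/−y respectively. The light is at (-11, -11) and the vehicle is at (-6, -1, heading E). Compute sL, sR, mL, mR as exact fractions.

160/233 160/113 -28240/26329 46320/26329

left sensor world pos  = (-3, 2); dL² = 233
right sensor world pos = (-3, -4); dR² = 113
sL = 160/233 = 160/233
sR = 160/113 = 160/113
mL = 1/2·sL + -1·sR = -28240/26329
mR = 1/2·sL + 1·sR = 46320/26329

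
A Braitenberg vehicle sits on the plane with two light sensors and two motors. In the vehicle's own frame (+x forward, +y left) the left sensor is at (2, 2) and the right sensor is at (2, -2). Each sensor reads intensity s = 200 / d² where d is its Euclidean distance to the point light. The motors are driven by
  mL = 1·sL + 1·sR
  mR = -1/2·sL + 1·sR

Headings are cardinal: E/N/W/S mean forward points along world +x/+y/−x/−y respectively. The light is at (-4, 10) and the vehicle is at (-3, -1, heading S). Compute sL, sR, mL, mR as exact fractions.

100/89 20/17 3480/1513 930/1513

left sensor world pos  = (-1, -3); dL² = 178
right sensor world pos = (-5, -3); dR² = 170
sL = 200/178 = 100/89
sR = 200/170 = 20/17
mL = 1·sL + 1·sR = 3480/1513
mR = -1/2·sL + 1·sR = 930/1513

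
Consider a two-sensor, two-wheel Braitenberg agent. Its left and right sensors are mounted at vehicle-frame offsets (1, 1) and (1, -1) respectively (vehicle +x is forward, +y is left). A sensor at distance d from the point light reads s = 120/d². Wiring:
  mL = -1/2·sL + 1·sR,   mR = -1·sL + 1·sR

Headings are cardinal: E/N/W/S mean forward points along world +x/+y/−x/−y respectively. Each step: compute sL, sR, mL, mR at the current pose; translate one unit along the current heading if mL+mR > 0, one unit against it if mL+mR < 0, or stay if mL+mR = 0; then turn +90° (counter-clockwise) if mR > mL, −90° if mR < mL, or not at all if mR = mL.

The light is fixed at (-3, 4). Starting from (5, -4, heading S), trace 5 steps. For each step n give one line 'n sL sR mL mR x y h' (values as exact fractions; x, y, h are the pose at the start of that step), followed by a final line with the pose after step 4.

n=0: pose=(5,-4,S); sL=20/27, sR=12/13; mL=194/351, mR=64/351; mL+mR=86/117 → advance +1; mR−mL=-10/27 → turn -1·90°
n=1: pose=(5,-5,W); sL=120/149, sR=120/113; mL=11100/16837, mR=4320/16837; mL+mR=15420/16837 → advance +1; mR−mL=-60/149 → turn -1·90°
n=2: pose=(4,-5,N); sL=6/5, sR=15/16; mL=27/80, mR=-21/80; mL+mR=3/40 → advance +1; mR−mL=-3/5 → turn -1·90°
n=3: pose=(4,-4,E); sL=120/113, sR=24/29; mL=972/3277, mR=-768/3277; mL+mR=204/3277 → advance +1; mR−mL=-60/113 → turn -1·90°
n=4: pose=(5,-4,S); sL=20/27, sR=12/13; mL=194/351, mR=64/351; mL+mR=86/117 → advance +1; mR−mL=-10/27 → turn -1·90°

0 20/27 12/13 194/351 64/351 5 -4 S
1 120/149 120/113 11100/16837 4320/16837 5 -5 W
2 6/5 15/16 27/80 -21/80 4 -5 N
3 120/113 24/29 972/3277 -768/3277 4 -4 E
4 20/27 12/13 194/351 64/351 5 -4 S
final 5 -5 W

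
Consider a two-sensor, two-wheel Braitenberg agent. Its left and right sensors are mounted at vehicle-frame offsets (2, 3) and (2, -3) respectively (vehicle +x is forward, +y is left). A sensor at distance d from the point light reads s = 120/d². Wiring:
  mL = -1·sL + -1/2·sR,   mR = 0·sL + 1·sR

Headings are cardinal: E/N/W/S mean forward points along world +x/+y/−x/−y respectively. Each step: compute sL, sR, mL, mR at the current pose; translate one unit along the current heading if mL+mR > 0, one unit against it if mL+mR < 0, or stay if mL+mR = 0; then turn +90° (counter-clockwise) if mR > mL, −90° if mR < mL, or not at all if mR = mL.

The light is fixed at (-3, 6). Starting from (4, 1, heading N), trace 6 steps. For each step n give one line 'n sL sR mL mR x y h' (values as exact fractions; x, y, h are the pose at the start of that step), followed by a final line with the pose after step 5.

0 24/5 120/109 -2916/545 120/109 4 1 N
1 60/53 60/17 -2610/901 60/17 4 0 W
2 24/29 120/73 -3492/2117 120/73 3 0 S
3 30/17 15/16 -1215/544 15/16 3 1 E
4 120/13 120/73 -9540/949 120/73 2 1 N
5 4/3 20/3 -14/3 20/3 2 0 W
final 1 0 S

n=0: pose=(4,1,N); sL=24/5, sR=120/109; mL=-2916/545, mR=120/109; mL+mR=-2316/545 → advance -1; mR−mL=3516/545 → turn +1·90°
n=1: pose=(4,0,W); sL=60/53, sR=60/17; mL=-2610/901, mR=60/17; mL+mR=570/901 → advance +1; mR−mL=5790/901 → turn +1·90°
n=2: pose=(3,0,S); sL=24/29, sR=120/73; mL=-3492/2117, mR=120/73; mL+mR=-12/2117 → advance -1; mR−mL=6972/2117 → turn +1·90°
n=3: pose=(3,1,E); sL=30/17, sR=15/16; mL=-1215/544, mR=15/16; mL+mR=-705/544 → advance -1; mR−mL=1725/544 → turn +1·90°
n=4: pose=(2,1,N); sL=120/13, sR=120/73; mL=-9540/949, mR=120/73; mL+mR=-7980/949 → advance -1; mR−mL=11100/949 → turn +1·90°
n=5: pose=(2,0,W); sL=4/3, sR=20/3; mL=-14/3, mR=20/3; mL+mR=2 → advance +1; mR−mL=34/3 → turn +1·90°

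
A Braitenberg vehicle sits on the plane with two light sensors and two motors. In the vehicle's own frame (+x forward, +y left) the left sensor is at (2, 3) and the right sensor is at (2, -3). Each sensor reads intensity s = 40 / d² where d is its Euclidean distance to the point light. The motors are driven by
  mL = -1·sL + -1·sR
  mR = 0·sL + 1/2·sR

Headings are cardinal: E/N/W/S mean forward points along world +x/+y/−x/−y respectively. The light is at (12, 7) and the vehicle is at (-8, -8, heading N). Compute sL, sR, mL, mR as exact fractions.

20/349 20/229 -11560/79921 10/229

left sensor world pos  = (-11, -6); dL² = 698
right sensor world pos = (-5, -6); dR² = 458
sL = 40/698 = 20/349
sR = 40/458 = 20/229
mL = -1·sL + -1·sR = -11560/79921
mR = 0·sL + 1/2·sR = 10/229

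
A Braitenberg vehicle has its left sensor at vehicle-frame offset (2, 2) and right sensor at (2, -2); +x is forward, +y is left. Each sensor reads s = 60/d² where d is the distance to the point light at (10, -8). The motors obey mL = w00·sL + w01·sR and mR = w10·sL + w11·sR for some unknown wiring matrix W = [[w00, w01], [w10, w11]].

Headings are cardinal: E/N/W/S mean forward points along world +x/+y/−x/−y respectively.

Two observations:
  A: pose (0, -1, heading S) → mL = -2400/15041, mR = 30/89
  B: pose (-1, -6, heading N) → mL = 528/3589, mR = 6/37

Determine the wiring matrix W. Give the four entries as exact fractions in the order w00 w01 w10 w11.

obs A: pose=(0,-1,S) → sL=60/89, sR=60/169, mL=-2400/15041, mR=30/89
obs B: pose=(-1,-6,N) → sL=12/37, sR=60/97, mL=528/3589, mR=6/37
sensor matrix S = [[60/89, 60/169], [12/37, 60/97]]; det S = 16295040/53982149
solve [mL_A; mL_B] = S·[w00; w01] and [mR_A; mR_B] = S·[w10; w11]:
  w00 = -1/2, w01 = 1/2, w10 = 1/2, w11 = 0

-1/2 1/2 1/2 0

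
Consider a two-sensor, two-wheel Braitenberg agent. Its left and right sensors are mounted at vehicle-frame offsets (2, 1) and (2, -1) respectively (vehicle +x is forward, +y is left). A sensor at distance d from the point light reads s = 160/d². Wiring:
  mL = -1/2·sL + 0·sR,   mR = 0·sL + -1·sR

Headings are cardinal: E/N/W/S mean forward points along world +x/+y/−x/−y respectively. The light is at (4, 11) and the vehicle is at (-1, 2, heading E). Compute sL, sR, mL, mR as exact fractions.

160/73 160/109 -80/73 -160/109

left sensor world pos  = (1, 3); dL² = 73
right sensor world pos = (1, 1); dR² = 109
sL = 160/73 = 160/73
sR = 160/109 = 160/109
mL = -1/2·sL + 0·sR = -80/73
mR = 0·sL + -1·sR = -160/109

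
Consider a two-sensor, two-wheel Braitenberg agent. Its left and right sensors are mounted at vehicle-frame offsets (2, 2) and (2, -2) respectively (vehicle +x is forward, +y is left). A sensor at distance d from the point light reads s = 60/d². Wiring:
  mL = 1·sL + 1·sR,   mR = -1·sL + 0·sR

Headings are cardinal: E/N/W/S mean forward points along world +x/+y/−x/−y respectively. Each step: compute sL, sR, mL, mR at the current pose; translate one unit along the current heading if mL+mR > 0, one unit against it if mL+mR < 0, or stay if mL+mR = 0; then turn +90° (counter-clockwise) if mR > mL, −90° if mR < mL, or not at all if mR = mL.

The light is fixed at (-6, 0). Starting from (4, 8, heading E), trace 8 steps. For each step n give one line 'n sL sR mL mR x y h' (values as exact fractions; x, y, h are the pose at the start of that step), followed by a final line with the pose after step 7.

n=0: pose=(4,8,E); sL=15/61, sR=1/3; mL=106/183, mR=-15/61; mL+mR=1/3 → advance +1; mR−mL=-151/183 → turn -1·90°
n=1: pose=(5,8,S); sL=12/41, sR=20/39; mL=1288/1599, mR=-12/41; mL+mR=20/39 → advance +1; mR−mL=-1756/1599 → turn -1·90°
n=2: pose=(5,7,W); sL=30/53, sR=10/27; mL=1340/1431, mR=-30/53; mL+mR=10/27 → advance +1; mR−mL=-2150/1431 → turn -1·90°
n=3: pose=(4,7,N); sL=12/29, sR=4/15; mL=296/435, mR=-12/29; mL+mR=4/15 → advance +1; mR−mL=-476/435 → turn -1·90°
n=4: pose=(4,8,E); sL=15/61, sR=1/3; mL=106/183, mR=-15/61; mL+mR=1/3 → advance +1; mR−mL=-151/183 → turn -1·90°
n=5: pose=(5,8,S); sL=12/41, sR=20/39; mL=1288/1599, mR=-12/41; mL+mR=20/39 → advance +1; mR−mL=-1756/1599 → turn -1·90°
n=6: pose=(5,7,W); sL=30/53, sR=10/27; mL=1340/1431, mR=-30/53; mL+mR=10/27 → advance +1; mR−mL=-2150/1431 → turn -1·90°
n=7: pose=(4,7,N); sL=12/29, sR=4/15; mL=296/435, mR=-12/29; mL+mR=4/15 → advance +1; mR−mL=-476/435 → turn -1·90°

0 15/61 1/3 106/183 -15/61 4 8 E
1 12/41 20/39 1288/1599 -12/41 5 8 S
2 30/53 10/27 1340/1431 -30/53 5 7 W
3 12/29 4/15 296/435 -12/29 4 7 N
4 15/61 1/3 106/183 -15/61 4 8 E
5 12/41 20/39 1288/1599 -12/41 5 8 S
6 30/53 10/27 1340/1431 -30/53 5 7 W
7 12/29 4/15 296/435 -12/29 4 7 N
final 4 8 E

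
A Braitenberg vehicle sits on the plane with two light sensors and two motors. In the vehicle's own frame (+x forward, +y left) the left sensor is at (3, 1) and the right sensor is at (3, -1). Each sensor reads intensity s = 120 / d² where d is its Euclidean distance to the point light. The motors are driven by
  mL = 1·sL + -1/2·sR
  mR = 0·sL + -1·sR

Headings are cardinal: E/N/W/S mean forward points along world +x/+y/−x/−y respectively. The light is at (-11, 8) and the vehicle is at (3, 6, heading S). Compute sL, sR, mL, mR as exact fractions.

12/25 60/97 414/2425 -60/97

left sensor world pos  = (4, 3); dL² = 250
right sensor world pos = (2, 3); dR² = 194
sL = 120/250 = 12/25
sR = 120/194 = 60/97
mL = 1·sL + -1/2·sR = 414/2425
mR = 0·sL + -1·sR = -60/97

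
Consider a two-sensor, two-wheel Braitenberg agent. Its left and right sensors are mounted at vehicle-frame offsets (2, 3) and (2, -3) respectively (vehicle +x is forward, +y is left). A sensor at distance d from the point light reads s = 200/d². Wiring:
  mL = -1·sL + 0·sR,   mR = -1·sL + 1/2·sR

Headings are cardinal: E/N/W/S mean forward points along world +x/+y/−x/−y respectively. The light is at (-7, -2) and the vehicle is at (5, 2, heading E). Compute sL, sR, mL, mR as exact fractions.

40/49 200/197 -40/49 -2980/9653

left sensor world pos  = (7, 5); dL² = 245
right sensor world pos = (7, -1); dR² = 197
sL = 200/245 = 40/49
sR = 200/197 = 200/197
mL = -1·sL + 0·sR = -40/49
mR = -1·sL + 1/2·sR = -2980/9653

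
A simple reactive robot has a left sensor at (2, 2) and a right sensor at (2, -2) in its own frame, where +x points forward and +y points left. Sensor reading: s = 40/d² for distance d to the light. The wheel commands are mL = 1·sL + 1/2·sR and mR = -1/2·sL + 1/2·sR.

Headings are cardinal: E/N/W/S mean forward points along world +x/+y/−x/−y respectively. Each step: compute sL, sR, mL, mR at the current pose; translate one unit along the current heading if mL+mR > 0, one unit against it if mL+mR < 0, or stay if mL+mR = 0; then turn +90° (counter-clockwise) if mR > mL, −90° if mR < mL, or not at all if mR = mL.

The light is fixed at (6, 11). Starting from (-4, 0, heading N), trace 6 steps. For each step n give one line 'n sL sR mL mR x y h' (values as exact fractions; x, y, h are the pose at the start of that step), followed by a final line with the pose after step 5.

n=0: pose=(-4,0,N); sL=8/45, sR=8/29; mL=412/1305, mR=64/1305; mL+mR=476/1305 → advance +1; mR−mL=-4/15 → turn -1·90°
n=1: pose=(-4,1,E); sL=5/16, sR=5/26; mL=85/208, mR=-25/416; mL+mR=145/416 → advance +1; mR−mL=-15/32 → turn -1·90°
n=2: pose=(-3,1,S); sL=40/193, sR=8/53; mL=2892/10229, mR=-288/10229; mL+mR=2604/10229 → advance +1; mR−mL=-60/193 → turn -1·90°
n=3: pose=(-3,0,W); sL=4/29, sR=20/101; mL=694/2929, mR=88/2929; mL+mR=782/2929 → advance +1; mR−mL=-6/29 → turn -1·90°
n=4: pose=(-4,0,N); sL=8/45, sR=8/29; mL=412/1305, mR=64/1305; mL+mR=476/1305 → advance +1; mR−mL=-4/15 → turn -1·90°
n=5: pose=(-4,1,E); sL=5/16, sR=5/26; mL=85/208, mR=-25/416; mL+mR=145/416 → advance +1; mR−mL=-15/32 → turn -1·90°

0 8/45 8/29 412/1305 64/1305 -4 0 N
1 5/16 5/26 85/208 -25/416 -4 1 E
2 40/193 8/53 2892/10229 -288/10229 -3 1 S
3 4/29 20/101 694/2929 88/2929 -3 0 W
4 8/45 8/29 412/1305 64/1305 -4 0 N
5 5/16 5/26 85/208 -25/416 -4 1 E
final -3 1 S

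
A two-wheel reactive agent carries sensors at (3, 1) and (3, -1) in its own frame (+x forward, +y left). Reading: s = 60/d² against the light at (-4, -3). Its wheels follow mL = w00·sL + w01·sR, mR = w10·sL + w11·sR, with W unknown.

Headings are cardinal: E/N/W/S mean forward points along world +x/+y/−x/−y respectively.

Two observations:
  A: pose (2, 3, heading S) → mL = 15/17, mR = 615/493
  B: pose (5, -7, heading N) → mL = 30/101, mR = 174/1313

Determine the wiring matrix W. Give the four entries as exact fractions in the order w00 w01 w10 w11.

0 1/2 -1/2 1

obs A: pose=(2,3,S) → sL=30/29, sR=30/17, mL=15/17, mR=615/493
obs B: pose=(5,-7,N) → sL=12/13, sR=60/101, mL=30/101, mR=174/1313
sensor matrix S = [[30/29, 30/17], [12/13, 60/101]]; det S = -656640/647309
solve [mL_A; mL_B] = S·[w00; w01] and [mR_A; mR_B] = S·[w10; w11]:
  w00 = 0, w01 = 1/2, w10 = -1/2, w11 = 1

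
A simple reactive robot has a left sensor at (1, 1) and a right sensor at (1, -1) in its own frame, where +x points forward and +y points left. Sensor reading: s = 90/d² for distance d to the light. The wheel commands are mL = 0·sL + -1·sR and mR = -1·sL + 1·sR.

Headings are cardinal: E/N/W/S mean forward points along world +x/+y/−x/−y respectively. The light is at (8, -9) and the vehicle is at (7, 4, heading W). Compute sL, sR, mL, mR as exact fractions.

45/74 9/20 -9/20 -117/740

left sensor world pos  = (6, 3); dL² = 148
right sensor world pos = (6, 5); dR² = 200
sL = 90/148 = 45/74
sR = 90/200 = 9/20
mL = 0·sL + -1·sR = -9/20
mR = -1·sL + 1·sR = -117/740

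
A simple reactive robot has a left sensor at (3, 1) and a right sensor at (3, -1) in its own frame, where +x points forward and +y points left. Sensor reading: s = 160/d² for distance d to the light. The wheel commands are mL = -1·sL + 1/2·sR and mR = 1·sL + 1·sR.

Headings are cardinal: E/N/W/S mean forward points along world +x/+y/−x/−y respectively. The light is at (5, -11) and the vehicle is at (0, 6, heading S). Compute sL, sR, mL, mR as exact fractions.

left sensor world pos  = (1, 3); dL² = 212
right sensor world pos = (-1, 3); dR² = 232
sL = 160/212 = 40/53
sR = 160/232 = 20/29
mL = -1·sL + 1/2·sR = -630/1537
mR = 1·sL + 1·sR = 2220/1537

40/53 20/29 -630/1537 2220/1537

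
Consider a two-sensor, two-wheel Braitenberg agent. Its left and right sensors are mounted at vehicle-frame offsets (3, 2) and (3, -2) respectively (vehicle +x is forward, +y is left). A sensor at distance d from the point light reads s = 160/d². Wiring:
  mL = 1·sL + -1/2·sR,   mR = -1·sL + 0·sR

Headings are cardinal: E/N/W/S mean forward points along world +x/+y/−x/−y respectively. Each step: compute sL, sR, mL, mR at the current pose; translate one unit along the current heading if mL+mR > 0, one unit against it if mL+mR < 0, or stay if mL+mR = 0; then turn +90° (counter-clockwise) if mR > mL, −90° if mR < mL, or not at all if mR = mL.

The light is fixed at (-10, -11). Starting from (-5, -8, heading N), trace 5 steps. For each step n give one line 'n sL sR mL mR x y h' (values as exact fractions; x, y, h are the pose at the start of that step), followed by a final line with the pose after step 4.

0 32/9 32/17 400/153 -32/9 -5 -8 N
1 2 5/2 3/4 -2 -5 -9 E
2 160/37 32 -432/37 -160/37 -6 -9 S
3 80/37 16/5 104/185 -80/37 -6 -8 E
4 32/5 160 -368/5 -32/5 -7 -8 S
final -7 -7 E

n=0: pose=(-5,-8,N); sL=32/9, sR=32/17; mL=400/153, mR=-32/9; mL+mR=-16/17 → advance -1; mR−mL=-944/153 → turn -1·90°
n=1: pose=(-5,-9,E); sL=2, sR=5/2; mL=3/4, mR=-2; mL+mR=-5/4 → advance -1; mR−mL=-11/4 → turn -1·90°
n=2: pose=(-6,-9,S); sL=160/37, sR=32; mL=-432/37, mR=-160/37; mL+mR=-16 → advance -1; mR−mL=272/37 → turn +1·90°
n=3: pose=(-6,-8,E); sL=80/37, sR=16/5; mL=104/185, mR=-80/37; mL+mR=-8/5 → advance -1; mR−mL=-504/185 → turn -1·90°
n=4: pose=(-7,-8,S); sL=32/5, sR=160; mL=-368/5, mR=-32/5; mL+mR=-80 → advance -1; mR−mL=336/5 → turn +1·90°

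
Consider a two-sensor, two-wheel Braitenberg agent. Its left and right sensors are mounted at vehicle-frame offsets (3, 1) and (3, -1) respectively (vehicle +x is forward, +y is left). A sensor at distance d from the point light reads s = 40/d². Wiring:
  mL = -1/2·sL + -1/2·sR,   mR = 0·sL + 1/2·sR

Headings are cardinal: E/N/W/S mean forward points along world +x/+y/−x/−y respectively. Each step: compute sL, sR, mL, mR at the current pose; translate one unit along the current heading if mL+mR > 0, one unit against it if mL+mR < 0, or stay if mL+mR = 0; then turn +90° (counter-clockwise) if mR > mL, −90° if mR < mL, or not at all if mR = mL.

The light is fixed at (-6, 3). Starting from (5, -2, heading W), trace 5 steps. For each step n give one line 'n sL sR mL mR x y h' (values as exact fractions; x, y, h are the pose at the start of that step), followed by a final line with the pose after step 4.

n=0: pose=(5,-2,W); sL=2/5, sR=1/2; mL=-9/20, mR=1/4; mL+mR=-1/5 → advance -1; mR−mL=7/10 → turn +1·90°
n=1: pose=(6,-2,S); sL=40/233, sR=8/37; mL=-1672/8621, mR=4/37; mL+mR=-20/233 → advance -1; mR−mL=2604/8621 → turn +1·90°
n=2: pose=(6,-1,E); sL=20/117, sR=4/25; mL=-484/2925, mR=2/25; mL+mR=-10/117 → advance -1; mR−mL=718/2925 → turn +1·90°
n=3: pose=(5,-1,N); sL=40/101, sR=8/29; mL=-984/2929, mR=4/29; mL+mR=-20/101 → advance -1; mR−mL=1388/2929 → turn +1·90°
n=4: pose=(5,-2,W); sL=2/5, sR=1/2; mL=-9/20, mR=1/4; mL+mR=-1/5 → advance -1; mR−mL=7/10 → turn +1·90°

0 2/5 1/2 -9/20 1/4 5 -2 W
1 40/233 8/37 -1672/8621 4/37 6 -2 S
2 20/117 4/25 -484/2925 2/25 6 -1 E
3 40/101 8/29 -984/2929 4/29 5 -1 N
4 2/5 1/2 -9/20 1/4 5 -2 W
final 6 -2 S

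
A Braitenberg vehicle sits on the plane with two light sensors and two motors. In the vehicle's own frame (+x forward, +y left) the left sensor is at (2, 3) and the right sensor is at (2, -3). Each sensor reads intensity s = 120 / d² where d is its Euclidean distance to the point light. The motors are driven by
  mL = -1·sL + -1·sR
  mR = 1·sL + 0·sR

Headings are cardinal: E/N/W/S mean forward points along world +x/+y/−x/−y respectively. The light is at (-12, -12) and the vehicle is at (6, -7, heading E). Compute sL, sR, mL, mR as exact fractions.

15/58 30/101 -3255/5858 15/58

left sensor world pos  = (8, -4); dL² = 464
right sensor world pos = (8, -10); dR² = 404
sL = 120/464 = 15/58
sR = 120/404 = 30/101
mL = -1·sL + -1·sR = -3255/5858
mR = 1·sL + 0·sR = 15/58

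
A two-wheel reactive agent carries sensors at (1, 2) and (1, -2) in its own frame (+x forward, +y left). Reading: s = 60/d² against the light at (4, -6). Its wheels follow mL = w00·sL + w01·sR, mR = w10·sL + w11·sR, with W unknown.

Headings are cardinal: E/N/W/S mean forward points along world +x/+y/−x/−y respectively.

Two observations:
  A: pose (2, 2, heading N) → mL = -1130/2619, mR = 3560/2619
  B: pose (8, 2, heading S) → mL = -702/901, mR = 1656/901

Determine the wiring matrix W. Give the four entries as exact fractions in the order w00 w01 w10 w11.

1/2 -1 1 1

obs A: pose=(2,2,N) → sL=60/97, sR=20/27, mL=-1130/2619, mR=3560/2619
obs B: pose=(8,2,S) → sL=12/17, sR=60/53, mL=-702/901, mR=1656/901
sensor matrix S = [[60/97, 20/27], [12/17, 60/53]]; det S = 139520/786573
solve [mL_A; mL_B] = S·[w00; w01] and [mR_A; mR_B] = S·[w10; w11]:
  w00 = 1/2, w01 = -1, w10 = 1, w11 = 1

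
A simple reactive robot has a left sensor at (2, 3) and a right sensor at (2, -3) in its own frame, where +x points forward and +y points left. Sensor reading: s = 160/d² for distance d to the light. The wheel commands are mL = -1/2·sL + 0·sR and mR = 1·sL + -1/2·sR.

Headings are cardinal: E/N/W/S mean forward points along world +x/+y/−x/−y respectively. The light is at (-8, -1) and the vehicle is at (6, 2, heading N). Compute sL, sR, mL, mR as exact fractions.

left sensor world pos  = (3, 4); dL² = 146
right sensor world pos = (9, 4); dR² = 314
sL = 160/146 = 80/73
sR = 160/314 = 80/157
mL = -1/2·sL + 0·sR = -40/73
mR = 1·sL + -1/2·sR = 9640/11461

80/73 80/157 -40/73 9640/11461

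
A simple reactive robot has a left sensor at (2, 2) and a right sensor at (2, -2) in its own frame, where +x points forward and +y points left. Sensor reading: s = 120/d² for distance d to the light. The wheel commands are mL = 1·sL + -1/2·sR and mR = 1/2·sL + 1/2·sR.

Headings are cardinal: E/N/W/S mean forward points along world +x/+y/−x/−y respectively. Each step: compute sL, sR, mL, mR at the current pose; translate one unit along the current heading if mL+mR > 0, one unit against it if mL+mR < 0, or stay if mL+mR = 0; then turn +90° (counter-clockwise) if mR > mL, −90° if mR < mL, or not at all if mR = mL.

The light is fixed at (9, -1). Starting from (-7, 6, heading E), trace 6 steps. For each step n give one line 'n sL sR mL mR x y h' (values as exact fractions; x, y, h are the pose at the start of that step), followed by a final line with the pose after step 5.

0 120/277 120/221 9900/61217 29880/61217 -7 6 E
1 12/37 12/25 78/925 372/925 -6 6 N
2 24/65 120/389 5436/25285 8568/25285 -6 7 W
3 15/29 1/3 61/174 37/87 -7 7 S
4 120/277 120/221 9900/61217 29880/61217 -7 6 E
5 12/37 12/25 78/925 372/925 -6 6 N
final -6 7 W

n=0: pose=(-7,6,E); sL=120/277, sR=120/221; mL=9900/61217, mR=29880/61217; mL+mR=180/277 → advance +1; mR−mL=19980/61217 → turn +1·90°
n=1: pose=(-6,6,N); sL=12/37, sR=12/25; mL=78/925, mR=372/925; mL+mR=18/37 → advance +1; mR−mL=294/925 → turn +1·90°
n=2: pose=(-6,7,W); sL=24/65, sR=120/389; mL=5436/25285, mR=8568/25285; mL+mR=36/65 → advance +1; mR−mL=3132/25285 → turn +1·90°
n=3: pose=(-7,7,S); sL=15/29, sR=1/3; mL=61/174, mR=37/87; mL+mR=45/58 → advance +1; mR−mL=13/174 → turn +1·90°
n=4: pose=(-7,6,E); sL=120/277, sR=120/221; mL=9900/61217, mR=29880/61217; mL+mR=180/277 → advance +1; mR−mL=19980/61217 → turn +1·90°
n=5: pose=(-6,6,N); sL=12/37, sR=12/25; mL=78/925, mR=372/925; mL+mR=18/37 → advance +1; mR−mL=294/925 → turn +1·90°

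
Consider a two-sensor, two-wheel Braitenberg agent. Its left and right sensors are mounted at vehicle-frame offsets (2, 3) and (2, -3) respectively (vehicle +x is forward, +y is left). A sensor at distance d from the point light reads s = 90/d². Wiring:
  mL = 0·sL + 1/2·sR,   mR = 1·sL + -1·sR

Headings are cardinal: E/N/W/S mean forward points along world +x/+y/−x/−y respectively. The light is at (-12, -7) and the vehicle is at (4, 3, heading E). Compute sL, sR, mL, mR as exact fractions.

left sensor world pos  = (6, 6); dL² = 493
right sensor world pos = (6, 0); dR² = 373
sL = 90/493 = 90/493
sR = 90/373 = 90/373
mL = 0·sL + 1/2·sR = 45/373
mR = 1·sL + -1·sR = -10800/183889

90/493 90/373 45/373 -10800/183889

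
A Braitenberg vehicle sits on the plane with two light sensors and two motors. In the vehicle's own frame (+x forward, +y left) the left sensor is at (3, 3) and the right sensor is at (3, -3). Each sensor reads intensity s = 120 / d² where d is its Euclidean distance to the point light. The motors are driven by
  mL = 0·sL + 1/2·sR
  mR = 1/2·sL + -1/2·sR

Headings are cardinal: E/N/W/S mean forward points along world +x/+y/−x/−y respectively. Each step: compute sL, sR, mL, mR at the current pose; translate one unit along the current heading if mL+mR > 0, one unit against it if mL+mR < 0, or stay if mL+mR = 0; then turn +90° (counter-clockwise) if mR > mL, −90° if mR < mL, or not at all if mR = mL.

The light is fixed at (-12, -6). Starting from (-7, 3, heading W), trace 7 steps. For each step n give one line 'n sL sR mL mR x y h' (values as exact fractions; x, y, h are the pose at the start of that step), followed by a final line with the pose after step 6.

n=0: pose=(-7,3,W); sL=3, sR=30/37; mL=15/37, mR=81/74; mL+mR=3/2 → advance +1; mR−mL=51/74 → turn +1·90°
n=1: pose=(-8,3,S); sL=24/17, sR=120/37; mL=60/37, mR=-576/629; mL+mR=12/17 → advance +1; mR−mL=-1596/629 → turn -1·90°
n=2: pose=(-8,2,W); sL=60/13, sR=60/61; mL=30/61, mR=1440/793; mL+mR=30/13 → advance +1; mR−mL=1050/793 → turn +1·90°
n=3: pose=(-9,2,S); sL=120/61, sR=24/5; mL=12/5, mR=-432/305; mL+mR=60/61 → advance +1; mR−mL=-1164/305 → turn -1·90°
n=4: pose=(-9,1,W); sL=15/2, sR=6/5; mL=3/5, mR=63/20; mL+mR=15/4 → advance +1; mR−mL=51/20 → turn +1·90°
n=5: pose=(-10,1,S); sL=120/41, sR=120/17; mL=60/17, mR=-1440/697; mL+mR=60/41 → advance +1; mR−mL=-3900/697 → turn -1·90°
n=6: pose=(-10,0,W); sL=12, sR=60/41; mL=30/41, mR=216/41; mL+mR=6 → advance +1; mR−mL=186/41 → turn +1·90°

0 3 30/37 15/37 81/74 -7 3 W
1 24/17 120/37 60/37 -576/629 -8 3 S
2 60/13 60/61 30/61 1440/793 -8 2 W
3 120/61 24/5 12/5 -432/305 -9 2 S
4 15/2 6/5 3/5 63/20 -9 1 W
5 120/41 120/17 60/17 -1440/697 -10 1 S
6 12 60/41 30/41 216/41 -10 0 W
final -11 0 S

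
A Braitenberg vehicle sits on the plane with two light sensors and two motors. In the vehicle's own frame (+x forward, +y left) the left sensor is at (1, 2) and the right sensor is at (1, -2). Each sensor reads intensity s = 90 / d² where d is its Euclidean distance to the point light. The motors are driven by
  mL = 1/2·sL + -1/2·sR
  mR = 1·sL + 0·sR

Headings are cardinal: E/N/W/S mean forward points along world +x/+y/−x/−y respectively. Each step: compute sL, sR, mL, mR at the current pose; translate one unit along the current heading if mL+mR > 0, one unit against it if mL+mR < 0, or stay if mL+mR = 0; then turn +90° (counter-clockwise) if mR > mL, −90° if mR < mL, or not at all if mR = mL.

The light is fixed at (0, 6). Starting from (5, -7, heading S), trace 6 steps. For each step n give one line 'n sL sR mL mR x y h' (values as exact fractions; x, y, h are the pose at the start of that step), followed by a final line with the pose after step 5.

0 18/49 18/41 -72/2009 18/49 5 -7 S
1 1/2 45/146 7/73 1/2 5 -8 E
2 18/37 90/233 432/8621 18/37 6 -8 N
3 9/25 45/73 -234/1825 9/25 6 -7 W
4 18/49 18/41 -72/2009 18/49 5 -7 S
5 1/2 45/146 7/73 1/2 5 -8 E
final 6 -8 N

n=0: pose=(5,-7,S); sL=18/49, sR=18/41; mL=-72/2009, mR=18/49; mL+mR=666/2009 → advance +1; mR−mL=810/2009 → turn +1·90°
n=1: pose=(5,-8,E); sL=1/2, sR=45/146; mL=7/73, mR=1/2; mL+mR=87/146 → advance +1; mR−mL=59/146 → turn +1·90°
n=2: pose=(6,-8,N); sL=18/37, sR=90/233; mL=432/8621, mR=18/37; mL+mR=4626/8621 → advance +1; mR−mL=3762/8621 → turn +1·90°
n=3: pose=(6,-7,W); sL=9/25, sR=45/73; mL=-234/1825, mR=9/25; mL+mR=423/1825 → advance +1; mR−mL=891/1825 → turn +1·90°
n=4: pose=(5,-7,S); sL=18/49, sR=18/41; mL=-72/2009, mR=18/49; mL+mR=666/2009 → advance +1; mR−mL=810/2009 → turn +1·90°
n=5: pose=(5,-8,E); sL=1/2, sR=45/146; mL=7/73, mR=1/2; mL+mR=87/146 → advance +1; mR−mL=59/146 → turn +1·90°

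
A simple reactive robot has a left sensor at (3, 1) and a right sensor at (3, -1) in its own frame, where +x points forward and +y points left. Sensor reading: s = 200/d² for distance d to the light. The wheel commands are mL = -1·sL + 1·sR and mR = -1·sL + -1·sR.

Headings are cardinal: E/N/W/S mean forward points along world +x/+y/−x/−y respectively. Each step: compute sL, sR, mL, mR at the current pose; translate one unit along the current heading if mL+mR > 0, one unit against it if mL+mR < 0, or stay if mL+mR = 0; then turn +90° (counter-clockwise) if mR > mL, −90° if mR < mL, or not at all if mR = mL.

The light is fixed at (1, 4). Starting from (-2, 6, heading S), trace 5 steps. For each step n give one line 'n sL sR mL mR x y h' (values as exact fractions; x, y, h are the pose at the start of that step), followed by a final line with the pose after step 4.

0 40 200/17 -480/17 -880/17 -2 6 S
1 5 50/13 -15/13 -115/13 -2 7 W
2 40/9 200/37 320/333 -3280/333 -1 7 N
3 20 100 80 -120 -1 6 E
4 40 200/17 -480/17 -880/17 -2 6 S
final -2 7 W

n=0: pose=(-2,6,S); sL=40, sR=200/17; mL=-480/17, mR=-880/17; mL+mR=-80 → advance -1; mR−mL=-400/17 → turn -1·90°
n=1: pose=(-2,7,W); sL=5, sR=50/13; mL=-15/13, mR=-115/13; mL+mR=-10 → advance -1; mR−mL=-100/13 → turn -1·90°
n=2: pose=(-1,7,N); sL=40/9, sR=200/37; mL=320/333, mR=-3280/333; mL+mR=-80/9 → advance -1; mR−mL=-400/37 → turn -1·90°
n=3: pose=(-1,6,E); sL=20, sR=100; mL=80, mR=-120; mL+mR=-40 → advance -1; mR−mL=-200 → turn -1·90°
n=4: pose=(-2,6,S); sL=40, sR=200/17; mL=-480/17, mR=-880/17; mL+mR=-80 → advance -1; mR−mL=-400/17 → turn -1·90°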